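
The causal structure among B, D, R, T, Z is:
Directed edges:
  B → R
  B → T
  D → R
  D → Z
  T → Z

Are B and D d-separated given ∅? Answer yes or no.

Bayes-Ball from B | ∅ reaches {R,T,Z}.
D ∉ reach(B|∅) ⇒ B ⊥ D | ∅.

Yes — B ⊥ D | ∅.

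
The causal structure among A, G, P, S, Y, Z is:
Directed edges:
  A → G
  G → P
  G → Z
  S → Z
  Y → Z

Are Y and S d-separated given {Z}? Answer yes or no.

Bayes-Ball from Y | {Z} reaches {A,G,P,S}.
S ∈ reach(Y|{Z}) ⇒ Y ⊥̸ S | {Z}.

No — Y and S are d-connected given {Z}.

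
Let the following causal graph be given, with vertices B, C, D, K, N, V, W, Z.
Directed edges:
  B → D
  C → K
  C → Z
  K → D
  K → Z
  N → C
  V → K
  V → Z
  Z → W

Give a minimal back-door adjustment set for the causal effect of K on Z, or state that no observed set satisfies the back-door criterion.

desc(K)\{K}={D,W,Z}; candidates ⊆ {B,C,N,V}.
size 0: {}; under {} K still reaches {C,N,V,W,Z} ∋ Z.
size 1: {B}, {C}, {N} …(+1); under {B} K still reaches {C,N,V,W,Z} ∋ Z.
{C,V}: K⊥Z given {C,V} in G with K→· removed — back-door holds.

K→Z: minimal back-door set {C, V}.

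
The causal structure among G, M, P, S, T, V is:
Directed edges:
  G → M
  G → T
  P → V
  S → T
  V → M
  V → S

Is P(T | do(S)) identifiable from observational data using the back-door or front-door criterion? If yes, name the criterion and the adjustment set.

P(T|do(S)): backdoor, adjust for ∅.

desc(S)\{S}={T}; candidates ⊆ {G,M,P,V}.
∅: S⊥T given ∅ in G with S→· removed — back-door holds.
P(T|do(S)) = P(T|S) — no adjustment needed.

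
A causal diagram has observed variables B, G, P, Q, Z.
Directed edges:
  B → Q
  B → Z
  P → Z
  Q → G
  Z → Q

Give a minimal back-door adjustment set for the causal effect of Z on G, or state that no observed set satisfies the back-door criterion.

desc(Z)\{Z}={G,Q}; candidates ⊆ {B,P}.
size 0: {}; under {} Z still reaches {B,G,P,Q} ∋ G.
{B}: Z⊥G given {B} in G with Z→· removed — back-door holds.

Z→G: minimal back-door set {B}.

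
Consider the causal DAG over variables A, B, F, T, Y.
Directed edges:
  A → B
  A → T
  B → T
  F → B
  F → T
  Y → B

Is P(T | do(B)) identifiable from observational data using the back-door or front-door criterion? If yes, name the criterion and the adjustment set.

desc(B)\{B}={T}; candidates ⊆ {A,F,Y}.
size 0: {}; under {} B still reaches {A,F,T,Y} ∋ T.
size 1: {A}, {F}, {Y}; under {A} B still reaches {F,T,Y} ∋ T.
{A,F}: B⊥T given {A,F} in G with B→· removed — back-door holds.
P(T|do(B)) = Σ_{A,F} P(T|B,A,F)·P(A,F).

P(T|do(B)): backdoor, adjust for {A, F}.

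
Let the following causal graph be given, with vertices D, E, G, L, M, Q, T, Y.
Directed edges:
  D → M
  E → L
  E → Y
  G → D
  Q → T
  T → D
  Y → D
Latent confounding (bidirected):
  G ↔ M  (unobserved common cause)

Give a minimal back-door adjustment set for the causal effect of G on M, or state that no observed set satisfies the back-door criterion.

G→M: no observed back-door set.

desc(G)\{G}={D,M}; candidates ⊆ {E,L,Q,T,Y}.
G↔M: latent back-door arc(s) into G.
size 0: {}; under {} G still reaches {M} ∋ M.
size 1: {E}, {L}, {Q} …(+2); under {E} G still reaches {M} ∋ M.
size 2: {E,L}, {E,Q}, {E,T} …(+7); under {E,L} G still reaches {M} ∋ M.
G↔M cannot be blocked by any observed set — no back-door set.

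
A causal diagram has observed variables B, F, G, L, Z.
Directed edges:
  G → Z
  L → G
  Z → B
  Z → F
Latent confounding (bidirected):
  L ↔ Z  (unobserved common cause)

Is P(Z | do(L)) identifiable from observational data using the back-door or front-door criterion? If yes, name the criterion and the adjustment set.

desc(L)\{L}={B,F,G,Z}; candidates ⊆ {—}.
L↔Z: latent back-door arc(s) into L.
size 0: {}; under {} L still reaches {B,F,Z} ∋ Z.
L↔Z cannot be blocked by any observed set — no back-door set.
{G}: (i) intercepts every directed L→Z path; (ii) no back-door L→{G}; (iii) {L} blocks every back-door {G}→Z. Front-door holds.
P(Z|do(L)) = Σ_{G} P(G|L) Σ_{L'} P(Z|G,L')P(L').

P(Z|do(L)): frontdoor, adjust for {G}.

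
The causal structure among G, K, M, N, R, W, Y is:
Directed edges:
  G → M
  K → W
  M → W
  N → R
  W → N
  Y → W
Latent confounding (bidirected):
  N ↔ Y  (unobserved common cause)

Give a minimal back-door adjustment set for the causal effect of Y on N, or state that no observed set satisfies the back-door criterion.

desc(Y)\{Y}={N,R,W}; candidates ⊆ {G,K,M}.
Y↔N: latent back-door arc(s) into Y.
size 0: {}; under {} Y still reaches {N,R} ∋ N.
size 1: {G}, {K}, {M}; under {G} Y still reaches {N,R} ∋ N.
size 2: {G,K}, {G,M}, {K,M}; under {G,K} Y still reaches {N,R} ∋ N.
Y↔N cannot be blocked by any observed set — no back-door set.

Y→N: no observed back-door set.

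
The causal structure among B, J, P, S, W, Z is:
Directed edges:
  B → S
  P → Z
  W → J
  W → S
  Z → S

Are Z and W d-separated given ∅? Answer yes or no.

Yes — Z ⊥ W | ∅.

Bayes-Ball from Z | ∅ reaches {P,S}.
W ∉ reach(Z|∅) ⇒ Z ⊥ W | ∅.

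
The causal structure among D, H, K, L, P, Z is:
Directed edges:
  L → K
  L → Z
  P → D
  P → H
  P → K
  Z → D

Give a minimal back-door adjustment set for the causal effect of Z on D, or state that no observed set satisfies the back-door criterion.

desc(Z)\{Z}={D}; candidates ⊆ {H,K,L,P}.
∅: Z⊥D given ∅ in G with Z→· removed — back-door holds.

Z→D: minimal back-door set ∅.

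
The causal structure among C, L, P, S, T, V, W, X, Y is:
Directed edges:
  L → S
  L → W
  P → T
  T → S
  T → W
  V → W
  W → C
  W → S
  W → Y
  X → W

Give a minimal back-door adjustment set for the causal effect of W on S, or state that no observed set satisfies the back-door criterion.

W→S: minimal back-door set {L, T}.

desc(W)\{W}={C,S,Y}; candidates ⊆ {L,P,T,V,X}.
size 0: {}; under {} W still reaches {L,P,S,T,V,X} ∋ S.
size 1: {L}, {P}, {T} …(+2); under {L} W still reaches {P,S,T,V,X} ∋ S.
{L,T}: W⊥S given {L,T} in G with W→· removed — back-door holds.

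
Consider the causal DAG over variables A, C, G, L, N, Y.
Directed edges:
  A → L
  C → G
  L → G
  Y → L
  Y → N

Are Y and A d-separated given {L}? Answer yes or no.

Bayes-Ball from Y | {L} reaches {A,N}.
A ∈ reach(Y|{L}) ⇒ Y ⊥̸ A | {L}.

No — Y and A are d-connected given {L}.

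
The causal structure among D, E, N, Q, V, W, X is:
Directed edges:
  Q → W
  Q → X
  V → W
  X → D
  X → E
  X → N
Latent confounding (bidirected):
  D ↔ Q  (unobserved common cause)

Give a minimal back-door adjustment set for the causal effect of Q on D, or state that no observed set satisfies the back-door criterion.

Q→D: no observed back-door set.

desc(Q)\{Q}={D,E,N,W,X}; candidates ⊆ {V}.
Q↔D: latent back-door arc(s) into Q.
size 0: {}; under {} Q still reaches {D} ∋ D.
size 1: {V}; under {V} Q still reaches {D} ∋ D.
Q↔D cannot be blocked by any observed set — no back-door set.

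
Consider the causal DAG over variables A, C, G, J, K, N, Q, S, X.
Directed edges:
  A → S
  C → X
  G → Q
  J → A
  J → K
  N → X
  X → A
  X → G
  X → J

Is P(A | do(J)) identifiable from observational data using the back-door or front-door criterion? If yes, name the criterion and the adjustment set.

desc(J)\{J}={A,K,S}; candidates ⊆ {C,G,N,Q,X}.
size 0: {}; under {} J still reaches {A,C,G,N,Q,S,X} ∋ A.
{X}: J⊥A given {X} in G with J→· removed — back-door holds.
P(A|do(J)) = Σ_{X} P(A|J,X)·P(X).

P(A|do(J)): backdoor, adjust for {X}.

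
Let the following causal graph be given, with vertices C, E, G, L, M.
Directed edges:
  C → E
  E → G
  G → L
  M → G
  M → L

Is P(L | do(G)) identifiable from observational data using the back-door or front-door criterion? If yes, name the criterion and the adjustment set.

P(L|do(G)): backdoor, adjust for {M}.

desc(G)\{G}={L}; candidates ⊆ {C,E,M}.
size 0: {}; under {} G still reaches {C,E,L,M} ∋ L.
{M}: G⊥L given {M} in G with G→· removed — back-door holds.
P(L|do(G)) = Σ_{M} P(L|G,M)·P(M).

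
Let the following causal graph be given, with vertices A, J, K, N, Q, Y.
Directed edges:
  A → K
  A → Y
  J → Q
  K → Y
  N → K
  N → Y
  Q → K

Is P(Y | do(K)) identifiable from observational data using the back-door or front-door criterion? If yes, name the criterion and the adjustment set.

P(Y|do(K)): backdoor, adjust for {A, N}.

desc(K)\{K}={Y}; candidates ⊆ {A,J,N,Q}.
size 0: {}; under {} K still reaches {A,J,N,Q,Y} ∋ Y.
size 1: {A}, {J}, {N} …(+1); under {A} K still reaches {J,N,Q,Y} ∋ Y.
{A,N}: K⊥Y given {A,N} in G with K→· removed — back-door holds.
P(Y|do(K)) = Σ_{A,N} P(Y|K,A,N)·P(A,N).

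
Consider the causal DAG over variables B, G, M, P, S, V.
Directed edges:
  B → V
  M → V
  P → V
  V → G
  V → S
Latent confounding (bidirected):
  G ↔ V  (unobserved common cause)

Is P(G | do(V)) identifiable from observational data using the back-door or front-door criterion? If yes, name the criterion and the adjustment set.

P(G|do(V)): not identifiable (no BD/FD set).

desc(V)\{V}={G,S}; candidates ⊆ {B,M,P}.
V↔G: latent back-door arc(s) into V.
size 0: {}; under {} V still reaches {B,G,M,P} ∋ G.
size 1: {B}, {M}, {P}; under {B} V still reaches {G,M,P} ∋ G.
size 2: {B,M}, {B,P}, {M,P}; under {B,M} V still reaches {G,P} ∋ G.
V↔G cannot be blocked by any observed set — no back-door set.
No mediator lies on a directed V→…→G path.
Neither criterion identifies P(G|do(V)) in this graph.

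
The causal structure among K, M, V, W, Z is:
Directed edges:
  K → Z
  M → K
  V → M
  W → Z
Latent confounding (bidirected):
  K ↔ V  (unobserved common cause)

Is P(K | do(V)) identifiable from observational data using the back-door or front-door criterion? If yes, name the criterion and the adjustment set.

desc(V)\{V}={K,M,Z}; candidates ⊆ {W}.
V↔K: latent back-door arc(s) into V.
size 0: {}; under {} V still reaches {K,Z} ∋ K.
size 1: {W}; under {W} V still reaches {K,Z} ∋ K.
V↔K cannot be blocked by any observed set — no back-door set.
{M}: (i) intercepts every directed V→K path; (ii) no back-door V→{M}; (iii) {V} blocks every back-door {M}→K. Front-door holds.
P(K|do(V)) = Σ_{M} P(M|V) Σ_{V'} P(K|M,V')P(V').

P(K|do(V)): frontdoor, adjust for {M}.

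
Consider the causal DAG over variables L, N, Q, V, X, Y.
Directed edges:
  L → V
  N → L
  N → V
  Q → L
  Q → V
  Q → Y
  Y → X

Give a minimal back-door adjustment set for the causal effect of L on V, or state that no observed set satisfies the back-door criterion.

L→V: minimal back-door set {N, Q}.

desc(L)\{L}={V}; candidates ⊆ {N,Q,X,Y}.
size 0: {}; under {} L still reaches {N,Q,V,X,Y} ∋ V.
size 1: {N}, {Q}, {X} …(+1); under {N} L still reaches {Q,V,X,Y} ∋ V.
{N,Q}: L⊥V given {N,Q} in G with L→· removed — back-door holds.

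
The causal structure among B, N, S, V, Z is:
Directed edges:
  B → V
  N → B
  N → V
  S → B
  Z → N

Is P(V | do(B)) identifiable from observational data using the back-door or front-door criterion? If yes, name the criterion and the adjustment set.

desc(B)\{B}={V}; candidates ⊆ {N,S,Z}.
size 0: {}; under {} B still reaches {N,S,V,Z} ∋ V.
{N}: B⊥V given {N} in G with B→· removed — back-door holds.
P(V|do(B)) = Σ_{N} P(V|B,N)·P(N).

P(V|do(B)): backdoor, adjust for {N}.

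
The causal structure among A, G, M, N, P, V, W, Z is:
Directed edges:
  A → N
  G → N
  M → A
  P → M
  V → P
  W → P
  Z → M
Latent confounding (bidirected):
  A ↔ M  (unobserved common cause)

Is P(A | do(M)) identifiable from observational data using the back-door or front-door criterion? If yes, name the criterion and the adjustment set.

P(A|do(M)): not identifiable (no BD/FD set).

desc(M)\{M}={A,N}; candidates ⊆ {G,P,V,W,Z}.
M↔A: latent back-door arc(s) into M.
size 0: {}; under {} M still reaches {A,N,P,V,W,Z} ∋ A.
size 1: {G}, {P}, {V} …(+2); under {G} M still reaches {A,N,P,V,W,Z} ∋ A.
size 2: {G,P}, {G,V}, {G,W} …(+7); under {G,P} M still reaches {A,N,Z} ∋ A.
M↔A cannot be blocked by any observed set — no back-door set.
No mediator lies on a directed M→…→A path.
Neither criterion identifies P(A|do(M)) in this graph.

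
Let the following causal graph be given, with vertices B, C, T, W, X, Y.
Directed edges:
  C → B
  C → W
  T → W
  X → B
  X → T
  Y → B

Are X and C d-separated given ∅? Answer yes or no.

Yes — X ⊥ C | ∅.

Bayes-Ball from X | ∅ reaches {B,T,W}.
C ∉ reach(X|∅) ⇒ X ⊥ C | ∅.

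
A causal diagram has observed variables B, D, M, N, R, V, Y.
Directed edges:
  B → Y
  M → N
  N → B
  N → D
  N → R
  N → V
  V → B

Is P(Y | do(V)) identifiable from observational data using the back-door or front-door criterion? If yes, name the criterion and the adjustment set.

desc(V)\{V}={B,Y}; candidates ⊆ {D,M,N,R}.
size 0: {}; under {} V still reaches {B,D,M,N,R,Y} ∋ Y.
{N}: V⊥Y given {N} in G with V→· removed — back-door holds.
P(Y|do(V)) = Σ_{N} P(Y|V,N)·P(N).

P(Y|do(V)): backdoor, adjust for {N}.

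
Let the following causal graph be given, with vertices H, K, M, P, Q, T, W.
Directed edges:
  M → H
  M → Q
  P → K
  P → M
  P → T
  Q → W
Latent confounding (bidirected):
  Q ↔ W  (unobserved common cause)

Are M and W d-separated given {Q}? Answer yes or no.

No — M and W are d-connected given {Q}.

Bayes-Ball from M | {Q} reaches {H,K,P,T,W}.
W ∈ reach(M|{Q}) ⇒ M ⊥̸ W | {Q}.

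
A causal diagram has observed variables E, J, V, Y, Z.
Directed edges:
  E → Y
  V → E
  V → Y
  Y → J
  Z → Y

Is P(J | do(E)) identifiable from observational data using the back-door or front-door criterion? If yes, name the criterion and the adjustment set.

P(J|do(E)): backdoor, adjust for {V}.

desc(E)\{E}={J,Y}; candidates ⊆ {V,Z}.
size 0: {}; under {} E still reaches {J,V,Y} ∋ J.
{V}: E⊥J given {V} in G with E→· removed — back-door holds.
P(J|do(E)) = Σ_{V} P(J|E,V)·P(V).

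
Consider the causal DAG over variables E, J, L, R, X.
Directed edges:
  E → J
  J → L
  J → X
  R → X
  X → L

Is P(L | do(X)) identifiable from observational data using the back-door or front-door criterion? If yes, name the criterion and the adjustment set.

P(L|do(X)): backdoor, adjust for {J}.

desc(X)\{X}={L}; candidates ⊆ {E,J,R}.
size 0: {}; under {} X still reaches {E,J,L,R} ∋ L.
{J}: X⊥L given {J} in G with X→· removed — back-door holds.
P(L|do(X)) = Σ_{J} P(L|X,J)·P(J).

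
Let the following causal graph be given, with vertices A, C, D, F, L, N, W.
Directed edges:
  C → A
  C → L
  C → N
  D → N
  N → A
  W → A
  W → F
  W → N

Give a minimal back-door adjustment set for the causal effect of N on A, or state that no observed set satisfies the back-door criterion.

desc(N)\{N}={A}; candidates ⊆ {C,D,F,L,W}.
size 0: {}; under {} N still reaches {A,C,D,F,L,W} ∋ A.
size 1: {C}, {D}, {F} …(+2); under {C} N still reaches {A,D,F,W} ∋ A.
{C,W}: N⊥A given {C,W} in G with N→· removed — back-door holds.

N→A: minimal back-door set {C, W}.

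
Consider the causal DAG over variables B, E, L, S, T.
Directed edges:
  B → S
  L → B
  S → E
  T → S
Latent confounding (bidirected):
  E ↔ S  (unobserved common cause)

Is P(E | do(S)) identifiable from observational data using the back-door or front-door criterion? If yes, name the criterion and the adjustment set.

desc(S)\{S}={E}; candidates ⊆ {B,L,T}.
S↔E: latent back-door arc(s) into S.
size 0: {}; under {} S still reaches {B,E,L,T} ∋ E.
size 1: {B}, {L}, {T}; under {B} S still reaches {E,T} ∋ E.
size 2: {B,L}, {B,T}, {L,T}; under {B,L} S still reaches {E,T} ∋ E.
S↔E cannot be blocked by any observed set — no back-door set.
No mediator lies on a directed S→…→E path.
Neither criterion identifies P(E|do(S)) in this graph.

P(E|do(S)): not identifiable (no BD/FD set).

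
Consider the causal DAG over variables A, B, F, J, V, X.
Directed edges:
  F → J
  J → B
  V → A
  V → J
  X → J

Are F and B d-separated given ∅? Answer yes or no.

No — F and B are d-connected given ∅.

Bayes-Ball from F | ∅ reaches {B,J}.
B ∈ reach(F|∅) ⇒ F ⊥̸ B | ∅.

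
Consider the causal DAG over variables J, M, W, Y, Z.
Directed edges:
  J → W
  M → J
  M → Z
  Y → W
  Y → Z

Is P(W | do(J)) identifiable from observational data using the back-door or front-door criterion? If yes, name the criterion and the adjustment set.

P(W|do(J)): backdoor, adjust for ∅.

desc(J)\{J}={W}; candidates ⊆ {M,Y,Z}.
∅: J⊥W given ∅ in G with J→· removed — back-door holds.
P(W|do(J)) = P(W|J) — no adjustment needed.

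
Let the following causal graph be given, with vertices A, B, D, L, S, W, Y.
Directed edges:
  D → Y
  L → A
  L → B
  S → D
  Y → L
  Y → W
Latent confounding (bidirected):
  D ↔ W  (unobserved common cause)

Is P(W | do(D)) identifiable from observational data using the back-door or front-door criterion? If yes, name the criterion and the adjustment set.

desc(D)\{D}={A,B,L,W,Y}; candidates ⊆ {S}.
D↔W: latent back-door arc(s) into D.
size 0: {}; under {} D still reaches {S,W} ∋ W.
size 1: {S}; under {S} D still reaches {W} ∋ W.
D↔W cannot be blocked by any observed set — no back-door set.
{Y}: (i) intercepts every directed D→W path; (ii) no back-door D→{Y}; (iii) {D} blocks every back-door {Y}→W. Front-door holds.
P(W|do(D)) = Σ_{Y} P(Y|D) Σ_{D'} P(W|Y,D')P(D').

P(W|do(D)): frontdoor, adjust for {Y}.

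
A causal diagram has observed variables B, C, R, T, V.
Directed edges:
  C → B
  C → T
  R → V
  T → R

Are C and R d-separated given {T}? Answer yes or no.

Yes — C ⊥ R | {T}.

Bayes-Ball from C | {T} reaches {B}.
R ∉ reach(C|{T}) ⇒ C ⊥ R | {T}.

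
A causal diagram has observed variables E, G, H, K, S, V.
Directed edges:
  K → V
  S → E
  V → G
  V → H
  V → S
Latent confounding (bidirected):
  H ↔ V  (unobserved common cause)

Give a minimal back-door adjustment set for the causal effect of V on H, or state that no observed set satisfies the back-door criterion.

V→H: no observed back-door set.

desc(V)\{V}={E,G,H,S}; candidates ⊆ {K}.
V↔H: latent back-door arc(s) into V.
size 0: {}; under {} V still reaches {H,K} ∋ H.
size 1: {K}; under {K} V still reaches {H} ∋ H.
V↔H cannot be blocked by any observed set — no back-door set.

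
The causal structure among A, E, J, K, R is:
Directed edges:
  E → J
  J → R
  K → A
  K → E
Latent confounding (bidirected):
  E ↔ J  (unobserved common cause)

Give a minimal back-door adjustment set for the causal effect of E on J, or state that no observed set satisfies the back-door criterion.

E→J: no observed back-door set.

desc(E)\{E}={J,R}; candidates ⊆ {A,K}.
E↔J: latent back-door arc(s) into E.
size 0: {}; under {} E still reaches {A,J,K,R} ∋ J.
size 1: {A}, {K}; under {A} E still reaches {J,K,R} ∋ J.
size 2: {A,K}; under {A,K} E still reaches {J,R} ∋ J.
E↔J cannot be blocked by any observed set — no back-door set.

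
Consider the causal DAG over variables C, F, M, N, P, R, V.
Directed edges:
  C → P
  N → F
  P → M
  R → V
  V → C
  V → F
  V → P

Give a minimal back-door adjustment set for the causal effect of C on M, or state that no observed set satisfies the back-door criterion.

C→M: minimal back-door set {V}.

desc(C)\{C}={M,P}; candidates ⊆ {F,N,R,V}.
size 0: {}; under {} C still reaches {F,M,P,R,V} ∋ M.
{V}: C⊥M given {V} in G with C→· removed — back-door holds.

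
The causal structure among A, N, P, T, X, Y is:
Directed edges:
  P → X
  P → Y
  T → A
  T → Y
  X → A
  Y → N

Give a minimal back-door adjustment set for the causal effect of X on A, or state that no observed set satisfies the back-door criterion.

desc(X)\{X}={A}; candidates ⊆ {N,P,T,Y}.
∅: X⊥A given ∅ in G with X→· removed — back-door holds.

X→A: minimal back-door set ∅.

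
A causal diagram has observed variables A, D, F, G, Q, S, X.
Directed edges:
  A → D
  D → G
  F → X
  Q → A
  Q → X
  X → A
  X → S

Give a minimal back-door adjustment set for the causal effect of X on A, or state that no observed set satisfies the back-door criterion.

desc(X)\{X}={A,D,G,S}; candidates ⊆ {F,Q}.
size 0: {}; under {} X still reaches {A,D,F,G,Q} ∋ A.
{Q}: X⊥A given {Q} in G with X→· removed — back-door holds.

X→A: minimal back-door set {Q}.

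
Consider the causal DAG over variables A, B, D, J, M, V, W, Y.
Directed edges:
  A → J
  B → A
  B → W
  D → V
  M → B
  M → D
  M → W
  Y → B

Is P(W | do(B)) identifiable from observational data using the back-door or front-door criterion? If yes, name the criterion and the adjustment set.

desc(B)\{B}={A,J,W}; candidates ⊆ {D,M,V,Y}.
size 0: {}; under {} B still reaches {D,M,V,W,Y} ∋ W.
{M}: B⊥W given {M} in G with B→· removed — back-door holds.
P(W|do(B)) = Σ_{M} P(W|B,M)·P(M).

P(W|do(B)): backdoor, adjust for {M}.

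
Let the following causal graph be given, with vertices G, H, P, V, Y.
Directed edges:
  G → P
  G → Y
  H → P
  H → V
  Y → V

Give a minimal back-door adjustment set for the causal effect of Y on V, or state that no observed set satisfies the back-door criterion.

desc(Y)\{Y}={V}; candidates ⊆ {G,H,P}.
∅: Y⊥V given ∅ in G with Y→· removed — back-door holds.

Y→V: minimal back-door set ∅.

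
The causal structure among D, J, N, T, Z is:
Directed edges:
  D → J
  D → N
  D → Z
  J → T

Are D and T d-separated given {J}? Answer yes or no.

Yes — D ⊥ T | {J}.

Bayes-Ball from D | {J} reaches {N,Z}.
T ∉ reach(D|{J}) ⇒ D ⊥ T | {J}.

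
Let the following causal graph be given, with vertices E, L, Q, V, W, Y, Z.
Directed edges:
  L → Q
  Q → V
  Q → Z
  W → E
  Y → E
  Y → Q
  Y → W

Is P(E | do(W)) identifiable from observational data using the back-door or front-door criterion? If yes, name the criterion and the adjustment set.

P(E|do(W)): backdoor, adjust for {Y}.

desc(W)\{W}={E}; candidates ⊆ {L,Q,V,Y,Z}.
size 0: {}; under {} W still reaches {E,Q,V,Y,Z} ∋ E.
{Y}: W⊥E given {Y} in G with W→· removed — back-door holds.
P(E|do(W)) = Σ_{Y} P(E|W,Y)·P(Y).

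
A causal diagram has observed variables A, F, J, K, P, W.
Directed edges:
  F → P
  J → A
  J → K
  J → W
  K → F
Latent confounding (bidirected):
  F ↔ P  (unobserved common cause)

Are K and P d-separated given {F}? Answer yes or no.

No — K and P are d-connected given {F}.

Bayes-Ball from K | {F} reaches {A,J,P,W}.
P ∈ reach(K|{F}) ⇒ K ⊥̸ P | {F}.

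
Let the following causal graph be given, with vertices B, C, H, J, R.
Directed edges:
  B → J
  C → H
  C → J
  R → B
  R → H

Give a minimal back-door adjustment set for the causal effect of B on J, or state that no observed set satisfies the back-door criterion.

B→J: minimal back-door set ∅.

desc(B)\{B}={J}; candidates ⊆ {C,H,R}.
∅: B⊥J given ∅ in G with B→· removed — back-door holds.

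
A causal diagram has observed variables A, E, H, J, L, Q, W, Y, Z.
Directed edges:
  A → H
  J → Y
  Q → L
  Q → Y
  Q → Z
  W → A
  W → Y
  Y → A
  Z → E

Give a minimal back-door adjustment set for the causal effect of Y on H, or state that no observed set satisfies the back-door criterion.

Y→H: minimal back-door set {W}.

desc(Y)\{Y}={A,H}; candidates ⊆ {E,J,L,Q,W,Z}.
size 0: {}; under {} Y still reaches {A,E,H,J,L,Q,W,Z} ∋ H.
{W}: Y⊥H given {W} in G with Y→· removed — back-door holds.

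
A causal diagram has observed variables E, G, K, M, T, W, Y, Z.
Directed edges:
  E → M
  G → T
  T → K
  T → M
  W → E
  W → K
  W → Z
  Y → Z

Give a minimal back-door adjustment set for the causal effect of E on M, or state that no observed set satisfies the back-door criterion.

E→M: minimal back-door set ∅.

desc(E)\{E}={M}; candidates ⊆ {G,K,T,W,Y,Z}.
∅: E⊥M given ∅ in G with E→· removed — back-door holds.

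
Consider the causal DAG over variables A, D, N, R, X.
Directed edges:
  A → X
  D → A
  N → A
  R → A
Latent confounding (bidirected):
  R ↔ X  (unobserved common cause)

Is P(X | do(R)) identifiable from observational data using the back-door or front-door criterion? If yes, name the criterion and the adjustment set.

desc(R)\{R}={A,X}; candidates ⊆ {D,N}.
R↔X: latent back-door arc(s) into R.
size 0: {}; under {} R still reaches {X} ∋ X.
size 1: {D}, {N}; under {D} R still reaches {X} ∋ X.
size 2: {D,N}; under {D,N} R still reaches {X} ∋ X.
R↔X cannot be blocked by any observed set — no back-door set.
{A}: (i) intercepts every directed R→X path; (ii) no back-door R→{A}; (iii) {R} blocks every back-door {A}→X. Front-door holds.
P(X|do(R)) = Σ_{A} P(A|R) Σ_{R'} P(X|A,R')P(R').

P(X|do(R)): frontdoor, adjust for {A}.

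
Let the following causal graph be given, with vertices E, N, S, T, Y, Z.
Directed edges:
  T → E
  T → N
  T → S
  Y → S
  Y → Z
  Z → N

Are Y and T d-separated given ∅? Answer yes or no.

Bayes-Ball from Y | ∅ reaches {N,S,Z}.
T ∉ reach(Y|∅) ⇒ Y ⊥ T | ∅.

Yes — Y ⊥ T | ∅.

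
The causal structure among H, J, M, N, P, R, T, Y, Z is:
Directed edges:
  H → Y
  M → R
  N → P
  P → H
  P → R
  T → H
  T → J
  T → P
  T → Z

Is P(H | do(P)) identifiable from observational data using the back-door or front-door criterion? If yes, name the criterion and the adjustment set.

P(H|do(P)): backdoor, adjust for {T}.

desc(P)\{P}={H,R,Y}; candidates ⊆ {J,M,N,T,Z}.
size 0: {}; under {} P still reaches {H,J,N,T,Y,Z} ∋ H.
{T}: P⊥H given {T} in G with P→· removed — back-door holds.
P(H|do(P)) = Σ_{T} P(H|P,T)·P(T).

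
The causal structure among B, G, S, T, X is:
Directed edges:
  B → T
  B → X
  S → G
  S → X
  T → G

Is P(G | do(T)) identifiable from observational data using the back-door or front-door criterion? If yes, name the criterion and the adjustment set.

P(G|do(T)): backdoor, adjust for ∅.

desc(T)\{T}={G}; candidates ⊆ {B,S,X}.
∅: T⊥G given ∅ in G with T→· removed — back-door holds.
P(G|do(T)) = P(G|T) — no adjustment needed.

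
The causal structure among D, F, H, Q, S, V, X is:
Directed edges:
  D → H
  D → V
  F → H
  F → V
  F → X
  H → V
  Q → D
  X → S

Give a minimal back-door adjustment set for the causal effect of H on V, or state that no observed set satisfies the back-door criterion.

H→V: minimal back-door set {D, F}.

desc(H)\{H}={V}; candidates ⊆ {D,F,Q,S,X}.
size 0: {}; under {} H still reaches {D,F,Q,S,V,X} ∋ V.
size 1: {D}, {F}, {Q} …(+2); under {D} H still reaches {F,S,V,X} ∋ V.
{D,F}: H⊥V given {D,F} in G with H→· removed — back-door holds.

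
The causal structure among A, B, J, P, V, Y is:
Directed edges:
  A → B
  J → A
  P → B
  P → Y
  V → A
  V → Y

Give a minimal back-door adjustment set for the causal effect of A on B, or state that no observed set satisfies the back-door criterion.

A→B: minimal back-door set ∅.

desc(A)\{A}={B}; candidates ⊆ {J,P,V,Y}.
∅: A⊥B given ∅ in G with A→· removed — back-door holds.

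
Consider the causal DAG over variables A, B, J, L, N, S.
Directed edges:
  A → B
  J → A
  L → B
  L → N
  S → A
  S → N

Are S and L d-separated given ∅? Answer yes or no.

Bayes-Ball from S | ∅ reaches {A,B,N}.
L ∉ reach(S|∅) ⇒ S ⊥ L | ∅.

Yes — S ⊥ L | ∅.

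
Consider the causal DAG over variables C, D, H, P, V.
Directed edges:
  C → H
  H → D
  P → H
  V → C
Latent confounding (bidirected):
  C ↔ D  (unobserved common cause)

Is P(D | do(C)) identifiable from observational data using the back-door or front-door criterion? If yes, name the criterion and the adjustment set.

desc(C)\{C}={D,H}; candidates ⊆ {P,V}.
C↔D: latent back-door arc(s) into C.
size 0: {}; under {} C still reaches {D,V} ∋ D.
size 1: {P}, {V}; under {P} C still reaches {D,V} ∋ D.
size 2: {P,V}; under {P,V} C still reaches {D} ∋ D.
C↔D cannot be blocked by any observed set — no back-door set.
{H}: (i) intercepts every directed C→D path; (ii) no back-door C→{H}; (iii) {C} blocks every back-door {H}→D. Front-door holds.
P(D|do(C)) = Σ_{H} P(H|C) Σ_{C'} P(D|H,C')P(C').

P(D|do(C)): frontdoor, adjust for {H}.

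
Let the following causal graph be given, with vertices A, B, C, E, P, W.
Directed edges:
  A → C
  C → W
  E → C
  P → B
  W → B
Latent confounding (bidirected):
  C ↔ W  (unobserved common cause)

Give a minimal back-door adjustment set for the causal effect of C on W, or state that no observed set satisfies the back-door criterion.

desc(C)\{C}={B,W}; candidates ⊆ {A,E,P}.
C↔W: latent back-door arc(s) into C.
size 0: {}; under {} C still reaches {A,B,E,W} ∋ W.
size 1: {A}, {E}, {P}; under {A} C still reaches {B,E,W} ∋ W.
size 2: {A,E}, {A,P}, {E,P}; under {A,E} C still reaches {B,W} ∋ W.
C↔W cannot be blocked by any observed set — no back-door set.

C→W: no observed back-door set.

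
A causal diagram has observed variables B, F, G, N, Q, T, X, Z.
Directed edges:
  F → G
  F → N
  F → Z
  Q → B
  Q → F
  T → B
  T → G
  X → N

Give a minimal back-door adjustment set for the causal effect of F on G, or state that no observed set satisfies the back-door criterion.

desc(F)\{F}={G,N,Z}; candidates ⊆ {B,Q,T,X}.
∅: F⊥G given ∅ in G with F→· removed — back-door holds.

F→G: minimal back-door set ∅.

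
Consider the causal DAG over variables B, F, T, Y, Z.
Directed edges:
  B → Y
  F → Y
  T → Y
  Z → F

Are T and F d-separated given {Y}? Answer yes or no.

No — T and F are d-connected given {Y}.

Bayes-Ball from T | {Y} reaches {B,F,Z}.
F ∈ reach(T|{Y}) ⇒ T ⊥̸ F | {Y}.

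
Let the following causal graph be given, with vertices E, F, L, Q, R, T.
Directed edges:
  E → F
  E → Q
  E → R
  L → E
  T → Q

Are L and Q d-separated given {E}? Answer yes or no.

Bayes-Ball from L | {E} reaches ∅.
Q ∉ reach(L|{E}) ⇒ L ⊥ Q | {E}.

Yes — L ⊥ Q | {E}.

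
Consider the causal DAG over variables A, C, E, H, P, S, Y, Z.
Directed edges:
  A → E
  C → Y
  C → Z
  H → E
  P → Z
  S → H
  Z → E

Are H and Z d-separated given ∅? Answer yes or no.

Bayes-Ball from H | ∅ reaches {E,S}.
Z ∉ reach(H|∅) ⇒ H ⊥ Z | ∅.

Yes — H ⊥ Z | ∅.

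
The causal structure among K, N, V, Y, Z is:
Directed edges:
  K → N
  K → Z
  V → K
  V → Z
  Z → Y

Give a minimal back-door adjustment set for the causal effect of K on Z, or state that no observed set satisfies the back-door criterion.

K→Z: minimal back-door set {V}.

desc(K)\{K}={N,Y,Z}; candidates ⊆ {V}.
size 0: {}; under {} K still reaches {V,Y,Z} ∋ Z.
{V}: K⊥Z given {V} in G with K→· removed — back-door holds.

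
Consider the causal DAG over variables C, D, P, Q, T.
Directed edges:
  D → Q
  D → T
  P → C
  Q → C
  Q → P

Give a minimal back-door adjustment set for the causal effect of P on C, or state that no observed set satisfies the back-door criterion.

desc(P)\{P}={C}; candidates ⊆ {D,Q,T}.
size 0: {}; under {} P still reaches {C,D,Q,T} ∋ C.
{Q}: P⊥C given {Q} in G with P→· removed — back-door holds.

P→C: minimal back-door set {Q}.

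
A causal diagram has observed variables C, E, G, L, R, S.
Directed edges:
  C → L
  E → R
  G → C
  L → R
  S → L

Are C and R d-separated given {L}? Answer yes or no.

Yes — C ⊥ R | {L}.

Bayes-Ball from C | {L} reaches {G,S}.
R ∉ reach(C|{L}) ⇒ C ⊥ R | {L}.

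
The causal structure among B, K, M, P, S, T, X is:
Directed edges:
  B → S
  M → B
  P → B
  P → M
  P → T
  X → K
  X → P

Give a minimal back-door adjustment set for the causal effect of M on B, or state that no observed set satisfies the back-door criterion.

desc(M)\{M}={B,S}; candidates ⊆ {K,P,T,X}.
size 0: {}; under {} M still reaches {B,K,P,S,T,X} ∋ B.
{P}: M⊥B given {P} in G with M→· removed — back-door holds.

M→B: minimal back-door set {P}.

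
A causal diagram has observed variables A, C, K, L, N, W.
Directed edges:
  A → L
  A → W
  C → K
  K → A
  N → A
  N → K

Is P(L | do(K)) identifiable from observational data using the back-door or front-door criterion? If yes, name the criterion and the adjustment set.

P(L|do(K)): backdoor, adjust for {N}.

desc(K)\{K}={A,L,W}; candidates ⊆ {C,N}.
size 0: {}; under {} K still reaches {A,C,L,N,W} ∋ L.
{N}: K⊥L given {N} in G with K→· removed — back-door holds.
P(L|do(K)) = Σ_{N} P(L|K,N)·P(N).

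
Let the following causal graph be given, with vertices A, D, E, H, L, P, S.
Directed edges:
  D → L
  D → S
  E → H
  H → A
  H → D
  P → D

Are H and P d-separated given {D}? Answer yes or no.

No — H and P are d-connected given {D}.

Bayes-Ball from H | {D} reaches {A,E,P}.
P ∈ reach(H|{D}) ⇒ H ⊥̸ P | {D}.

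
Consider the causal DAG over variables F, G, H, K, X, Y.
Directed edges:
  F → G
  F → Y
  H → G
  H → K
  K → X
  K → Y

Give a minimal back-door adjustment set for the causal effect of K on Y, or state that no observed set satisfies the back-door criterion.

K→Y: minimal back-door set ∅.

desc(K)\{K}={X,Y}; candidates ⊆ {F,G,H}.
∅: K⊥Y given ∅ in G with K→· removed — back-door holds.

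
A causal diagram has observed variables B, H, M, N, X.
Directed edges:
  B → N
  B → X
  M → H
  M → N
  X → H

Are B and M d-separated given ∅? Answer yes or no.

Yes — B ⊥ M | ∅.

Bayes-Ball from B | ∅ reaches {H,N,X}.
M ∉ reach(B|∅) ⇒ B ⊥ M | ∅.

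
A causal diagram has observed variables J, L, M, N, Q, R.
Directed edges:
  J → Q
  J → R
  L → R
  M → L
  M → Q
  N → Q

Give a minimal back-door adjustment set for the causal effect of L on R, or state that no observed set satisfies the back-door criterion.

desc(L)\{L}={R}; candidates ⊆ {J,M,N,Q}.
∅: L⊥R given ∅ in G with L→· removed — back-door holds.

L→R: minimal back-door set ∅.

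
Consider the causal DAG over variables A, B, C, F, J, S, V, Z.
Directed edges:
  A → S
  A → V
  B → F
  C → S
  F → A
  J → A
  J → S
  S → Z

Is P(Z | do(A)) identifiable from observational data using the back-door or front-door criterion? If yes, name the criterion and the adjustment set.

P(Z|do(A)): backdoor, adjust for {J}.

desc(A)\{A}={S,V,Z}; candidates ⊆ {B,C,F,J}.
size 0: {}; under {} A still reaches {B,F,J,S,Z} ∋ Z.
{J}: A⊥Z given {J} in G with A→· removed — back-door holds.
P(Z|do(A)) = Σ_{J} P(Z|A,J)·P(J).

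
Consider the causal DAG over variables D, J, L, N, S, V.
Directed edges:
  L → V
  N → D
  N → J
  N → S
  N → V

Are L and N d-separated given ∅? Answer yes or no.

Bayes-Ball from L | ∅ reaches {V}.
N ∉ reach(L|∅) ⇒ L ⊥ N | ∅.

Yes — L ⊥ N | ∅.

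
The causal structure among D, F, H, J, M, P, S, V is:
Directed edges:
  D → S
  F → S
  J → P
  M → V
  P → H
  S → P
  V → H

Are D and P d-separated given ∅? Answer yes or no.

Bayes-Ball from D | ∅ reaches {H,P,S}.
P ∈ reach(D|∅) ⇒ D ⊥̸ P | ∅.

No — D and P are d-connected given ∅.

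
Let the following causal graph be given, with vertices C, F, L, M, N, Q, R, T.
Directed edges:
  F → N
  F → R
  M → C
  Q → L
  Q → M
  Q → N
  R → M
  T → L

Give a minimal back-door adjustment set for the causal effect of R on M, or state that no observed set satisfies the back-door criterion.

desc(R)\{R}={C,M}; candidates ⊆ {F,L,N,Q,T}.
∅: R⊥M given ∅ in G with R→· removed — back-door holds.

R→M: minimal back-door set ∅.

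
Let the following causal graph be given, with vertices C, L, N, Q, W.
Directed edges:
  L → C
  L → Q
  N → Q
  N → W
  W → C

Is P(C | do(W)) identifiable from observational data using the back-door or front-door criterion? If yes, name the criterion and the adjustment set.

P(C|do(W)): backdoor, adjust for ∅.

desc(W)\{W}={C}; candidates ⊆ {L,N,Q}.
∅: W⊥C given ∅ in G with W→· removed — back-door holds.
P(C|do(W)) = P(C|W) — no adjustment needed.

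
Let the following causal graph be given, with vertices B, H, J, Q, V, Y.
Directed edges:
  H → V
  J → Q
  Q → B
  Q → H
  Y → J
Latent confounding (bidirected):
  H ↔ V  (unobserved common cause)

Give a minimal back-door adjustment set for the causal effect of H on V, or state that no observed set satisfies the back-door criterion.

H→V: no observed back-door set.

desc(H)\{H}={V}; candidates ⊆ {B,J,Q,Y}.
H↔V: latent back-door arc(s) into H.
size 0: {}; under {} H still reaches {B,J,Q,V,Y} ∋ V.
size 1: {B}, {J}, {Q} …(+1); under {B} H still reaches {J,Q,V,Y} ∋ V.
size 2: {B,J}, {B,Q}, {B,Y} …(+3); under {B,J} H still reaches {Q,V} ∋ V.
H↔V cannot be blocked by any observed set — no back-door set.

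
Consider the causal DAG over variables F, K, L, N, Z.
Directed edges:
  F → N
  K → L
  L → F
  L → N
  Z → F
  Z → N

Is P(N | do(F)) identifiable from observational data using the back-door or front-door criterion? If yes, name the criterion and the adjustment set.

P(N|do(F)): backdoor, adjust for {L, Z}.

desc(F)\{F}={N}; candidates ⊆ {K,L,Z}.
size 0: {}; under {} F still reaches {K,L,N,Z} ∋ N.
size 1: {K}, {L}, {Z}; under {K} F still reaches {L,N,Z} ∋ N.
{L,Z}: F⊥N given {L,Z} in G with F→· removed — back-door holds.
P(N|do(F)) = Σ_{L,Z} P(N|F,L,Z)·P(L,Z).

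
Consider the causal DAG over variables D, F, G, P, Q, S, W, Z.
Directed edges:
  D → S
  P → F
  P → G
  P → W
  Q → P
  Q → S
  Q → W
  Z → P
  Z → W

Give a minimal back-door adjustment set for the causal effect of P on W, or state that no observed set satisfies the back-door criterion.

P→W: minimal back-door set {Q, Z}.

desc(P)\{P}={F,G,W}; candidates ⊆ {D,Q,S,Z}.
size 0: {}; under {} P still reaches {Q,S,W,Z} ∋ W.
size 1: {D}, {Q}, {S} …(+1); under {D} P still reaches {Q,S,W,Z} ∋ W.
{Q,Z}: P⊥W given {Q,Z} in G with P→· removed — back-door holds.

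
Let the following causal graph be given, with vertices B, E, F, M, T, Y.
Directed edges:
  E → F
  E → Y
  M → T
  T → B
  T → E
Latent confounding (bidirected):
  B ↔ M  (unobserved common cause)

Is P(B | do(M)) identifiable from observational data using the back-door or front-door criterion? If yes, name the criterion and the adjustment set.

desc(M)\{M}={B,E,F,T,Y}; candidates ⊆ {—}.
M↔B: latent back-door arc(s) into M.
size 0: {}; under {} M still reaches {B} ∋ B.
M↔B cannot be blocked by any observed set — no back-door set.
{T}: (i) intercepts every directed M→B path; (ii) no back-door M→{T}; (iii) {M} blocks every back-door {T}→B. Front-door holds.
P(B|do(M)) = Σ_{T} P(T|M) Σ_{M'} P(B|T,M')P(M').

P(B|do(M)): frontdoor, adjust for {T}.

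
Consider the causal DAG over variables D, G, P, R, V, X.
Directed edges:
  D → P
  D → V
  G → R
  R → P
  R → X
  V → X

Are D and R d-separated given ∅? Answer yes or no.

Yes — D ⊥ R | ∅.

Bayes-Ball from D | ∅ reaches {P,V,X}.
R ∉ reach(D|∅) ⇒ D ⊥ R | ∅.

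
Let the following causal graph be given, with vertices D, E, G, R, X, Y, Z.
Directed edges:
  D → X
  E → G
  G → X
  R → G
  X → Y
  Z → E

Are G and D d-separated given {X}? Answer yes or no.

Bayes-Ball from G | {X} reaches {D,E,R,Z}.
D ∈ reach(G|{X}) ⇒ G ⊥̸ D | {X}.

No — G and D are d-connected given {X}.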